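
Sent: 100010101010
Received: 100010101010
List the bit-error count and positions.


XOR: 000000000000

0 errors (received matches sent)


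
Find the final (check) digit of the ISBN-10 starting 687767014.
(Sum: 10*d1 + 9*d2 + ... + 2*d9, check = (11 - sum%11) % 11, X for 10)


Weighted sum: 319
319 mod 11 = 0

Check digit: 0


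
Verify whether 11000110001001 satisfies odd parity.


Number of 1s: 6

No, parity error (6 ones)


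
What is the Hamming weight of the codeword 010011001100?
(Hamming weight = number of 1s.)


Counting 1s in 010011001100

5


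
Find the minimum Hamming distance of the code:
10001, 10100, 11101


Comparing all pairs, minimum distance: 2
Can detect 1 errors, correct 0 errors

2


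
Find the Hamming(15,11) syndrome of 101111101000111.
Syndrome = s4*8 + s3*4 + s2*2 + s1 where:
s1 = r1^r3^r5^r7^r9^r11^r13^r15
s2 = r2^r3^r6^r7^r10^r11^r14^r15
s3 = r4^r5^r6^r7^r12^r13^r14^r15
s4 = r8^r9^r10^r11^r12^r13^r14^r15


s1=1, s2=1, s3=1, s4=0

Syndrome = 7 (error at position 7)


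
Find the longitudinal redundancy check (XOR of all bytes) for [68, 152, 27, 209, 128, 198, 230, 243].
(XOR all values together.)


XOR chain: 68 ^ 152 ^ 27 ^ 209 ^ 128 ^ 198 ^ 230 ^ 243 = 69

69


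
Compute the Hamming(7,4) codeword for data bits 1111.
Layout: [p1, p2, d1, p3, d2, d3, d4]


Parity bits: p1=1, p2=1, p3=1

1111111


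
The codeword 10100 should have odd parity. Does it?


Number of 1s: 2

No, parity error (2 ones)


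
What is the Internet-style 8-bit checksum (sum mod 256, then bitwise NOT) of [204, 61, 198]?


Sum = 463 mod 256 = 207
Complement = 48

48


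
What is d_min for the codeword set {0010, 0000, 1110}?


Comparing all pairs, minimum distance: 1
Can detect 0 errors, correct 0 errors

1


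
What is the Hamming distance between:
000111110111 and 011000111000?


XOR: 011111001111
Count of 1s: 9

9


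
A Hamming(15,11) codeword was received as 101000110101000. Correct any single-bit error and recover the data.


Syndrome = 11: error at position 11

Data: 10010111000 (corrected bit 11)


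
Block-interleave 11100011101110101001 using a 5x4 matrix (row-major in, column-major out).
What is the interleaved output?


Matrix:
  1110
  0011
  1011
  1010
  1001
Read columns: 10111100001111001101

10111100001111001101


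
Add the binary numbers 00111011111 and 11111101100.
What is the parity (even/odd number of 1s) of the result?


00111011111 = 479
11111101100 = 2028
Sum = 2507 = 100111001011
1s count = 7

odd parity (7 ones in 100111001011)


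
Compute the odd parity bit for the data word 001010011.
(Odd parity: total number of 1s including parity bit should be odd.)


Number of 1s in data: 4
Parity bit: 1

1


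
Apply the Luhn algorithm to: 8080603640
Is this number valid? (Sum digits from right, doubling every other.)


Luhn sum = 37
37 mod 10 = 7

Invalid (Luhn sum mod 10 = 7)


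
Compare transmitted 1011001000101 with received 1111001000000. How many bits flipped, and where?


XOR: 0100000000101

3 error(s) at position(s): 1, 10, 12


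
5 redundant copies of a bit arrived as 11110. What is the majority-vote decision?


Ones: 4 out of 5
Threshold: 3

1 (4/5 voted 1)


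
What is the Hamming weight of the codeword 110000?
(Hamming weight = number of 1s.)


Counting 1s in 110000

2


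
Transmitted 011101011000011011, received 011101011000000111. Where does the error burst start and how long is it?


XOR: 000000000000011100

Burst at position 13, length 3


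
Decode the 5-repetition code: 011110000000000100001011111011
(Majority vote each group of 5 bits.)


Groups: 01111, 00000, 00000, 10000, 10111, 11011
Majority votes: 100011

100011


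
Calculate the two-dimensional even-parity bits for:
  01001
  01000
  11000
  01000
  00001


Row parities: 01011
Column parities: 10000

Row P: 01011, Col P: 10000, Corner: 1


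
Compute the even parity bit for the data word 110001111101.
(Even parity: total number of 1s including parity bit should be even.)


Number of 1s in data: 8
Parity bit: 0

0


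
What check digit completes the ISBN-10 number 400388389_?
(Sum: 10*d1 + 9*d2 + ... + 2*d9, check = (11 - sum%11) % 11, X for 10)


Weighted sum: 203
203 mod 11 = 5

Check digit: 6


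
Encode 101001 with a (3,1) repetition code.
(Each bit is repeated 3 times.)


Each bit -> 3 copies

111000111000000111


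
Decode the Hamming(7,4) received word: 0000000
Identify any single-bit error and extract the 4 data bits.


Syndrome = 0: no error detected

Data: 0000 (no errors)


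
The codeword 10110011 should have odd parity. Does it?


Number of 1s: 5

Yes, parity is correct (5 ones)


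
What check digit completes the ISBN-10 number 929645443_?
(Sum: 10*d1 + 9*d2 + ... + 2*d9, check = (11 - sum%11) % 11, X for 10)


Weighted sum: 305
305 mod 11 = 8

Check digit: 3


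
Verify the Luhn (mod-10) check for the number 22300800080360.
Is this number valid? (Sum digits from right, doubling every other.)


Luhn sum = 34
34 mod 10 = 4

Invalid (Luhn sum mod 10 = 4)


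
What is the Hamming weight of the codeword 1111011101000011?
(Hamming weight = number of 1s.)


Counting 1s in 1111011101000011

10


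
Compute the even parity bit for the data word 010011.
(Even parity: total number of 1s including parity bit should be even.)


Number of 1s in data: 3
Parity bit: 1

1


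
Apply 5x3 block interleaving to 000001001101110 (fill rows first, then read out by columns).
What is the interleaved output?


Matrix:
  000
  001
  001
  101
  110
Read columns: 000110000101110

000110000101110


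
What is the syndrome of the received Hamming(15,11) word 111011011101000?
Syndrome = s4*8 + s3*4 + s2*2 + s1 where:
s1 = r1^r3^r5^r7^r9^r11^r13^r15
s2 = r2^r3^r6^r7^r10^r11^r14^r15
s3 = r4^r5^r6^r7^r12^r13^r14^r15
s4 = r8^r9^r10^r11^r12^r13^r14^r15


s1=0, s2=0, s3=1, s4=0

Syndrome = 4 (error at position 4)


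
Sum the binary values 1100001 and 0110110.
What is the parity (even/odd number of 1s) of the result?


1100001 = 97
0110110 = 54
Sum = 151 = 10010111
1s count = 5

odd parity (5 ones in 10010111)


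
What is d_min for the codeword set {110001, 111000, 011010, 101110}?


Comparing all pairs, minimum distance: 2
Can detect 1 errors, correct 0 errors

2


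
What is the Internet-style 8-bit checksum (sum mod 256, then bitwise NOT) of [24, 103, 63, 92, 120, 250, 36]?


Sum = 688 mod 256 = 176
Complement = 79

79


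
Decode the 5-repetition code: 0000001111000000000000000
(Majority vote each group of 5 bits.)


Groups: 00000, 01111, 00000, 00000, 00000
Majority votes: 01000

01000


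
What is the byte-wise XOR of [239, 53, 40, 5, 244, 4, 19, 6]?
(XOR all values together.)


XOR chain: 239 ^ 53 ^ 40 ^ 5 ^ 244 ^ 4 ^ 19 ^ 6 = 18

18


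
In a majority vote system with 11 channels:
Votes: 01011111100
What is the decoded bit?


Ones: 7 out of 11
Threshold: 6

1 (7/11 voted 1)


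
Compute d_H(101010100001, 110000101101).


XOR: 011010001100
Count of 1s: 5

5


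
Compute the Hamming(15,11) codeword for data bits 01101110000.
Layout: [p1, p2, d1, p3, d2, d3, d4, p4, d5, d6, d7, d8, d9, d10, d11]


Parity bits: p1=1, p2=1, p3=0, p4=1

110011011110000


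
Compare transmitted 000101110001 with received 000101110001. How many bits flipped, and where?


XOR: 000000000000

0 errors (received matches sent)


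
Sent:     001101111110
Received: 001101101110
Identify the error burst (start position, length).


XOR: 000000010000

Burst at position 7, length 1


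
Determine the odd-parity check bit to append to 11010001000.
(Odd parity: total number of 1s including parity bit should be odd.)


Number of 1s in data: 4
Parity bit: 1

1


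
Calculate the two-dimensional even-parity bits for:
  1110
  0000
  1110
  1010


Row parities: 1010
Column parities: 1010

Row P: 1010, Col P: 1010, Corner: 0


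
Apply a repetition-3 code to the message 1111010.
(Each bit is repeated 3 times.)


Each bit -> 3 copies

111111111111000111000


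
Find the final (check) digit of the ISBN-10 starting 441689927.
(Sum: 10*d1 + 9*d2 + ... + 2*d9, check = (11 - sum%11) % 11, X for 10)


Weighted sum: 275
275 mod 11 = 0

Check digit: 0


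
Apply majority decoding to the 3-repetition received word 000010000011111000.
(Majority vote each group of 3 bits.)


Groups: 000, 010, 000, 011, 111, 000
Majority votes: 000110

000110


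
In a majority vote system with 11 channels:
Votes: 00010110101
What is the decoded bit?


Ones: 5 out of 11
Threshold: 6

0 (5/11 voted 1)


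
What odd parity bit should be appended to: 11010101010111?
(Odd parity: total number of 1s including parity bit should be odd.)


Number of 1s in data: 9
Parity bit: 0

0


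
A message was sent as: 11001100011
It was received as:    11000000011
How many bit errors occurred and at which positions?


XOR: 00001100000

2 error(s) at position(s): 4, 5


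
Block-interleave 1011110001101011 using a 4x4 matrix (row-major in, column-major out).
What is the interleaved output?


Matrix:
  1011
  1100
  0110
  1011
Read columns: 1101011010111001

1101011010111001


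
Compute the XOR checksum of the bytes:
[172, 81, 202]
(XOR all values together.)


XOR chain: 172 ^ 81 ^ 202 = 55

55


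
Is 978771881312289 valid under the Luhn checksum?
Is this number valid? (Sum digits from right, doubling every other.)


Luhn sum = 81
81 mod 10 = 1

Invalid (Luhn sum mod 10 = 1)


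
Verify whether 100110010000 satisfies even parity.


Number of 1s: 4

Yes, parity is correct (4 ones)


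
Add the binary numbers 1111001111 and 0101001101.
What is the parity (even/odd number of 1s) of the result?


1111001111 = 975
0101001101 = 333
Sum = 1308 = 10100011100
1s count = 5

odd parity (5 ones in 10100011100)


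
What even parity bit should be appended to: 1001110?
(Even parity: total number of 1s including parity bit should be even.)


Number of 1s in data: 4
Parity bit: 0

0


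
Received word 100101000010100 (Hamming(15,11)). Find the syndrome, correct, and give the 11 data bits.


Syndrome = 5: error at position 5

Data: 01100010100 (corrected bit 5)


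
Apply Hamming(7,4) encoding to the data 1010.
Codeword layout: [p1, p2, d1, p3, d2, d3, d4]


Parity bits: p1=1, p2=0, p3=1

1011010


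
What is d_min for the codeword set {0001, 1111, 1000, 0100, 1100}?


Comparing all pairs, minimum distance: 1
Can detect 0 errors, correct 0 errors

1


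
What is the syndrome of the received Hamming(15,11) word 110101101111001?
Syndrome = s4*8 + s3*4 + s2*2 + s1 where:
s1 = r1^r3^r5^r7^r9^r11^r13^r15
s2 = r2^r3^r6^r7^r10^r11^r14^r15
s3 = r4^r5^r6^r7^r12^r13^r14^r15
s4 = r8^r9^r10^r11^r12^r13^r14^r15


s1=1, s2=0, s3=1, s4=1

Syndrome = 13 (error at position 13)


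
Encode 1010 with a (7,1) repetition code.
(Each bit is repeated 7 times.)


Each bit -> 7 copies

1111111000000011111110000000


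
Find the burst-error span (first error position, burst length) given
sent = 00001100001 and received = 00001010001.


XOR: 00000110000

Burst at position 5, length 2


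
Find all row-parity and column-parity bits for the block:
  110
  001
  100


Row parities: 011
Column parities: 011

Row P: 011, Col P: 011, Corner: 0


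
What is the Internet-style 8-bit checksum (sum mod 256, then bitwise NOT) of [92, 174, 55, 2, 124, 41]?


Sum = 488 mod 256 = 232
Complement = 23

23


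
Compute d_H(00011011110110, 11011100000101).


XOR: 11000111110011
Count of 1s: 9

9


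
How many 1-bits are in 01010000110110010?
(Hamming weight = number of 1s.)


Counting 1s in 01010000110110010

7


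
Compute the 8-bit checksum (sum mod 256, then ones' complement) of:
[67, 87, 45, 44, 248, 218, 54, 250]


Sum = 1013 mod 256 = 245
Complement = 10

10


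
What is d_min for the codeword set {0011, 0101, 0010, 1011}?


Comparing all pairs, minimum distance: 1
Can detect 0 errors, correct 0 errors

1


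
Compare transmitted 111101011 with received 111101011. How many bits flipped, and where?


XOR: 000000000

0 errors (received matches sent)


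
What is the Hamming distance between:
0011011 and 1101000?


XOR: 1110011
Count of 1s: 5

5


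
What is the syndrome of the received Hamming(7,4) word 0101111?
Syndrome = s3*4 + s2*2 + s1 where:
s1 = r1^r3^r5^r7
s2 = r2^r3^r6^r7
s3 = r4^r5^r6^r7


s1=0, s2=1, s3=0

Syndrome = 2 (error at position 2)


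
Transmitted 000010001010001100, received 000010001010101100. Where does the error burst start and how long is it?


XOR: 000000000000100000

Burst at position 12, length 1


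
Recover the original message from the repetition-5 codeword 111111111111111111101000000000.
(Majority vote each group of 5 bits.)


Groups: 11111, 11111, 11111, 11110, 10000, 00000
Majority votes: 111100

111100


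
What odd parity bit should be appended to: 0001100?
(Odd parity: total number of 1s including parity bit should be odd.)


Number of 1s in data: 2
Parity bit: 1

1


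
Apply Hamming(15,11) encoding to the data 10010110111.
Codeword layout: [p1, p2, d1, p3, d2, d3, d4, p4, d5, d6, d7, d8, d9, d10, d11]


Parity bits: p1=1, p2=0, p3=0, p4=1

101000110110111


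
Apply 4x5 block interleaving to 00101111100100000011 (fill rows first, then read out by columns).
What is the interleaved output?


Matrix:
  00101
  11110
  01000
  00011
Read columns: 01000110110001011001

01000110110001011001


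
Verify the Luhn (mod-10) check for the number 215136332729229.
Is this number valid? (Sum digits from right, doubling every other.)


Luhn sum = 59
59 mod 10 = 9

Invalid (Luhn sum mod 10 = 9)


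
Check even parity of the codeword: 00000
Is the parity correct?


Number of 1s: 0

Yes, parity is correct (0 ones)


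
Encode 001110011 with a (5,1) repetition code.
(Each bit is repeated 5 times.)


Each bit -> 5 copies

000000000011111111111111100000000001111111111


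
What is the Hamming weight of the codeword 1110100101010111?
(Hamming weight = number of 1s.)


Counting 1s in 1110100101010111

10


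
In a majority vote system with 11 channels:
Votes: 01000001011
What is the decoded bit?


Ones: 4 out of 11
Threshold: 6

0 (4/11 voted 1)


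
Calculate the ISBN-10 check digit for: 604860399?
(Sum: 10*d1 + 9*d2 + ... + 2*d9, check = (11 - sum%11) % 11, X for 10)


Weighted sum: 241
241 mod 11 = 10

Check digit: 1


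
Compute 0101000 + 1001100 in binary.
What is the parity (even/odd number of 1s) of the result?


0101000 = 40
1001100 = 76
Sum = 116 = 1110100
1s count = 4

even parity (4 ones in 1110100)


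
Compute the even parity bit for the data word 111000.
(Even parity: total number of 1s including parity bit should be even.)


Number of 1s in data: 3
Parity bit: 1

1


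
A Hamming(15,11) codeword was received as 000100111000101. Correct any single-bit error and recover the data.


Syndrome = 0: no error detected

Data: 00011000101 (no errors)


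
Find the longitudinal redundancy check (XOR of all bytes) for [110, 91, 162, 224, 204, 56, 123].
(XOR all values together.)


XOR chain: 110 ^ 91 ^ 162 ^ 224 ^ 204 ^ 56 ^ 123 = 248

248


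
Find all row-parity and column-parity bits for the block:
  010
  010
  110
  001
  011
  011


Row parities: 110100
Column parities: 111

Row P: 110100, Col P: 111, Corner: 1


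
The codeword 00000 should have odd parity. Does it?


Number of 1s: 0

No, parity error (0 ones)


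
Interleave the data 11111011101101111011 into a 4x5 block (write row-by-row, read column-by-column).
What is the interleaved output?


Matrix:
  11111
  01110
  11011
  11011
Read columns: 10111111110011111011

10111111110011111011


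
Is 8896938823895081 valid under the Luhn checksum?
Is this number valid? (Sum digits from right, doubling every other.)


Luhn sum = 89
89 mod 10 = 9

Invalid (Luhn sum mod 10 = 9)


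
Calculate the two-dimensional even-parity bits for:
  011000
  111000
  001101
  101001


Row parities: 0111
Column parities: 000100

Row P: 0111, Col P: 000100, Corner: 1


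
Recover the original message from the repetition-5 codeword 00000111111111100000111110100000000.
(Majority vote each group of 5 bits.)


Groups: 00000, 11111, 11111, 00000, 11111, 01000, 00000
Majority votes: 0110100

0110100


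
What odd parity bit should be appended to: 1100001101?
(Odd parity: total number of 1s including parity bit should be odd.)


Number of 1s in data: 5
Parity bit: 0

0


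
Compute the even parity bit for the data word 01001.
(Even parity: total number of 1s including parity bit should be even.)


Number of 1s in data: 2
Parity bit: 0

0


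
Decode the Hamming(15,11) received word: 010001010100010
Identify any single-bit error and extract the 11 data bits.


Syndrome = 8: error at position 8

Data: 00100100010 (corrected bit 8)


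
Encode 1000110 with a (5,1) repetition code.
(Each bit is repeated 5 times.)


Each bit -> 5 copies

11111000000000000000111111111100000


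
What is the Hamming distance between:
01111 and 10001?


XOR: 11110
Count of 1s: 4

4


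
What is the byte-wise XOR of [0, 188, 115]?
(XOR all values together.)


XOR chain: 0 ^ 188 ^ 115 = 207

207


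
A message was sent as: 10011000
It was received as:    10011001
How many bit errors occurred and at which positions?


XOR: 00000001

1 error(s) at position(s): 7


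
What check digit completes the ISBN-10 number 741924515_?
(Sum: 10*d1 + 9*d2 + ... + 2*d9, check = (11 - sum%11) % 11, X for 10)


Weighted sum: 242
242 mod 11 = 0

Check digit: 0


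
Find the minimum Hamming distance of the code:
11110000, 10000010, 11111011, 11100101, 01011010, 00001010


Comparing all pairs, minimum distance: 2
Can detect 1 errors, correct 0 errors

2


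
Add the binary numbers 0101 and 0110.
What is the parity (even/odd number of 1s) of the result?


0101 = 5
0110 = 6
Sum = 11 = 1011
1s count = 3

odd parity (3 ones in 1011)


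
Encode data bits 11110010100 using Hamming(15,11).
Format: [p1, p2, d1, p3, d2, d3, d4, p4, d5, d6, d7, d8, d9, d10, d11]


Parity bits: p1=1, p2=0, p3=0, p4=0

101011100010100


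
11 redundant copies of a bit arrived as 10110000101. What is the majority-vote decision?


Ones: 5 out of 11
Threshold: 6

0 (5/11 voted 1)


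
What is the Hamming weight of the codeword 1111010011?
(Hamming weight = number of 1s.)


Counting 1s in 1111010011

7


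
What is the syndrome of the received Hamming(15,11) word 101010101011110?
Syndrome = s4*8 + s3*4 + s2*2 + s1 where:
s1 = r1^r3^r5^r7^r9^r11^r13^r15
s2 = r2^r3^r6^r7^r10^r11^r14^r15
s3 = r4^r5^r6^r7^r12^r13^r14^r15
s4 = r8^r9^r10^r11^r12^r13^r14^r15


s1=1, s2=0, s3=1, s4=1

Syndrome = 13 (error at position 13)


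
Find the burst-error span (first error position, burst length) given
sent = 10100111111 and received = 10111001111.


XOR: 00011110000

Burst at position 3, length 4


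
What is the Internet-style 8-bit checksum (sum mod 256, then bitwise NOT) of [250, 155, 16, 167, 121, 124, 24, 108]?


Sum = 965 mod 256 = 197
Complement = 58

58


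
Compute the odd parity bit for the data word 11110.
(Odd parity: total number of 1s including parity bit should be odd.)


Number of 1s in data: 4
Parity bit: 1

1


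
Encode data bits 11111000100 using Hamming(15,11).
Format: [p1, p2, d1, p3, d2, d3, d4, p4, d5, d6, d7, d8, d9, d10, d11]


Parity bits: p1=1, p2=1, p3=0, p4=0

111011101000100


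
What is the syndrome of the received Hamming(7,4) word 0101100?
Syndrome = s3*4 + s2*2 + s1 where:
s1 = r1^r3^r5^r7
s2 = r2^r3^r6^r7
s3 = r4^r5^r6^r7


s1=1, s2=1, s3=0

Syndrome = 3 (error at position 3)


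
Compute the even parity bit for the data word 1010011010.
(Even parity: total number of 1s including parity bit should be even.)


Number of 1s in data: 5
Parity bit: 1

1


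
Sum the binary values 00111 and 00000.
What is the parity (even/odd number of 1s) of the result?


00111 = 7
00000 = 0
Sum = 7 = 111
1s count = 3

odd parity (3 ones in 111)


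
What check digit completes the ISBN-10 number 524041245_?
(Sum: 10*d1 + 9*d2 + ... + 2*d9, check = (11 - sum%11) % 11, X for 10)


Weighted sum: 159
159 mod 11 = 5

Check digit: 6


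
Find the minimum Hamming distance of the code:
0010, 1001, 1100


Comparing all pairs, minimum distance: 2
Can detect 1 errors, correct 0 errors

2


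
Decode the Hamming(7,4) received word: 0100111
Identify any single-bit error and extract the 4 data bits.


Syndrome = 6: error at position 6

Data: 0101 (corrected bit 6)


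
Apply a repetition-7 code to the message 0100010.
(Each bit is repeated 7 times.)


Each bit -> 7 copies

0000000111111100000000000000000000011111110000000


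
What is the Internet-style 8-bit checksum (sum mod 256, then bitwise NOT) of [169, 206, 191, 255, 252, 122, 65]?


Sum = 1260 mod 256 = 236
Complement = 19

19


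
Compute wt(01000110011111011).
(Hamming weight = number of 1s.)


Counting 1s in 01000110011111011

10


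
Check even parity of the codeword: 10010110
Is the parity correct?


Number of 1s: 4

Yes, parity is correct (4 ones)


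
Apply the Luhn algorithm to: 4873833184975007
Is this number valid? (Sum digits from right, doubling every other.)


Luhn sum = 76
76 mod 10 = 6

Invalid (Luhn sum mod 10 = 6)


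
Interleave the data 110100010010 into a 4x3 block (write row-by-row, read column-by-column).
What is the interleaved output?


Matrix:
  110
  100
  010
  010
Read columns: 110010110000

110010110000


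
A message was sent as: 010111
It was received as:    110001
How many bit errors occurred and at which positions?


XOR: 100110

3 error(s) at position(s): 0, 3, 4


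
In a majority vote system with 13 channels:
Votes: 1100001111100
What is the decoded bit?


Ones: 7 out of 13
Threshold: 7

1 (7/13 voted 1)


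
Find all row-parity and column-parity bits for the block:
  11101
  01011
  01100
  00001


Row parities: 0101
Column parities: 11011

Row P: 0101, Col P: 11011, Corner: 0


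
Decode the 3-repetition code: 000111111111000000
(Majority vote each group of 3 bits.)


Groups: 000, 111, 111, 111, 000, 000
Majority votes: 011100

011100


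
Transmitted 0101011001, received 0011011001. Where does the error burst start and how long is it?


XOR: 0110000000

Burst at position 1, length 2


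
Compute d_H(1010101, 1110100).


XOR: 0100001
Count of 1s: 2

2


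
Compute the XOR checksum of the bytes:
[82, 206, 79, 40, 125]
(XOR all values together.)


XOR chain: 82 ^ 206 ^ 79 ^ 40 ^ 125 = 134

134


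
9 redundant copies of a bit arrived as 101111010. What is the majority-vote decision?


Ones: 6 out of 9
Threshold: 5

1 (6/9 voted 1)


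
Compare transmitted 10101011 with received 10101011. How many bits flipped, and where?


XOR: 00000000

0 errors (received matches sent)


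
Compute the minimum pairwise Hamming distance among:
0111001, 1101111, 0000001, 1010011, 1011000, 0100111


Comparing all pairs, minimum distance: 2
Can detect 1 errors, correct 0 errors

2


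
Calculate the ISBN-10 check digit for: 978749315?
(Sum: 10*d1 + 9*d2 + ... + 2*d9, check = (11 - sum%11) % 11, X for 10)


Weighted sum: 360
360 mod 11 = 8

Check digit: 3


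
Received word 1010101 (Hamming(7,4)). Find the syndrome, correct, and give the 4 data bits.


Syndrome = 0: no error detected

Data: 1101 (no errors)


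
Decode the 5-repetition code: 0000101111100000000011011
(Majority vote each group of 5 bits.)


Groups: 00001, 01111, 10000, 00000, 11011
Majority votes: 01001

01001


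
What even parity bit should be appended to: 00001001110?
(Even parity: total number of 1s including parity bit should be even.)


Number of 1s in data: 4
Parity bit: 0

0


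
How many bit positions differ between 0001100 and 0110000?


XOR: 0111100
Count of 1s: 4

4


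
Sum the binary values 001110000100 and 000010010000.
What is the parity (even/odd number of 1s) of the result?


001110000100 = 900
000010010000 = 144
Sum = 1044 = 10000010100
1s count = 3

odd parity (3 ones in 10000010100)


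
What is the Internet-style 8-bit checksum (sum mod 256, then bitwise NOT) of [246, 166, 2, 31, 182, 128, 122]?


Sum = 877 mod 256 = 109
Complement = 146

146


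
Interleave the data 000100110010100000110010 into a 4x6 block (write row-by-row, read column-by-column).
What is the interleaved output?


Matrix:
  000100
  110010
  100000
  110010
Read columns: 011101010000100001010000

011101010000100001010000


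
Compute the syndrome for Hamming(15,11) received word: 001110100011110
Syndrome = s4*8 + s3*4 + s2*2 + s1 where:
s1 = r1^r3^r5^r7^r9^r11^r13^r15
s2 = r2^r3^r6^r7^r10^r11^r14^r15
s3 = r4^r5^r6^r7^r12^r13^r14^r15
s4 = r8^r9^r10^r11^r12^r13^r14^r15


s1=1, s2=0, s3=0, s4=0

Syndrome = 1 (error at position 1)


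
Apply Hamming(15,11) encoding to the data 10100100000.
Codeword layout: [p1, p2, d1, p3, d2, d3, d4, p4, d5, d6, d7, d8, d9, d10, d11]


Parity bits: p1=1, p2=1, p3=1, p4=1

111101010100000


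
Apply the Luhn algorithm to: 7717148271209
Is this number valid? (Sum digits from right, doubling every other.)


Luhn sum = 59
59 mod 10 = 9

Invalid (Luhn sum mod 10 = 9)


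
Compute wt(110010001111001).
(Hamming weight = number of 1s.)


Counting 1s in 110010001111001

8


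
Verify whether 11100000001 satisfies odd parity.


Number of 1s: 4

No, parity error (4 ones)


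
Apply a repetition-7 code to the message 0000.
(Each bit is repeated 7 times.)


Each bit -> 7 copies

0000000000000000000000000000


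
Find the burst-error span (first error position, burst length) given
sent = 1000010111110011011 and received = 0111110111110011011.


XOR: 1111100000000000000

Burst at position 0, length 5


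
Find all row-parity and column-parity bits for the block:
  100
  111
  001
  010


Row parities: 1111
Column parities: 000

Row P: 1111, Col P: 000, Corner: 0


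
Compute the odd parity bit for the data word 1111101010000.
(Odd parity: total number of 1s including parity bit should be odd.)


Number of 1s in data: 7
Parity bit: 0

0


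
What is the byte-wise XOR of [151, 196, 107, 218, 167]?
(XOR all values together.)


XOR chain: 151 ^ 196 ^ 107 ^ 218 ^ 167 = 69

69


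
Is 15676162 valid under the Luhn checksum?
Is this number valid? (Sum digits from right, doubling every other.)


Luhn sum = 26
26 mod 10 = 6

Invalid (Luhn sum mod 10 = 6)


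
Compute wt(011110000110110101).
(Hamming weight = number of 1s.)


Counting 1s in 011110000110110101

10


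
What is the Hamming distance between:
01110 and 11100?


XOR: 10010
Count of 1s: 2

2


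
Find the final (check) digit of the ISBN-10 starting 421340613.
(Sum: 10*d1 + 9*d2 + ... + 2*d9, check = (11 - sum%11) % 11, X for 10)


Weighted sum: 144
144 mod 11 = 1

Check digit: X


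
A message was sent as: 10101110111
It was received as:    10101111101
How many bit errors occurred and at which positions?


XOR: 00000001010

2 error(s) at position(s): 7, 9


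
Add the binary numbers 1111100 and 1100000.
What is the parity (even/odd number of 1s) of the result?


1111100 = 124
1100000 = 96
Sum = 220 = 11011100
1s count = 5

odd parity (5 ones in 11011100)


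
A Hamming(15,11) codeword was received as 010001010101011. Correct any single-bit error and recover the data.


Syndrome = 11: error at position 11

Data: 00100111011 (corrected bit 11)


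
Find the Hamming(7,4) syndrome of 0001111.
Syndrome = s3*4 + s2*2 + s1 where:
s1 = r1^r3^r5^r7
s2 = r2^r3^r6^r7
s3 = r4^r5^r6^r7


s1=0, s2=0, s3=0

Syndrome = 0 (no error)


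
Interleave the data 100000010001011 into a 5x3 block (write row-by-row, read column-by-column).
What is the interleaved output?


Matrix:
  100
  000
  010
  001
  011
Read columns: 100000010100011

100000010100011


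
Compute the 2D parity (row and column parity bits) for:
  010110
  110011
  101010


Row parities: 101
Column parities: 001111

Row P: 101, Col P: 001111, Corner: 0


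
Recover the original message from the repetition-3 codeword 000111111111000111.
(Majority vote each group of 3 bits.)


Groups: 000, 111, 111, 111, 000, 111
Majority votes: 011101

011101


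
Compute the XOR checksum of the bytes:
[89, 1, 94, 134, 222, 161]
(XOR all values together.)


XOR chain: 89 ^ 1 ^ 94 ^ 134 ^ 222 ^ 161 = 255

255


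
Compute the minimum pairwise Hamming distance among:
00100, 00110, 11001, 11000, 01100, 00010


Comparing all pairs, minimum distance: 1
Can detect 0 errors, correct 0 errors

1


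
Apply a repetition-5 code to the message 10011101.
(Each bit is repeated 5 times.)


Each bit -> 5 copies

1111100000000001111111111111110000011111


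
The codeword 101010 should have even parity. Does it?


Number of 1s: 3

No, parity error (3 ones)


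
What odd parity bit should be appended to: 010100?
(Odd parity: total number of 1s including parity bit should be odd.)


Number of 1s in data: 2
Parity bit: 1

1


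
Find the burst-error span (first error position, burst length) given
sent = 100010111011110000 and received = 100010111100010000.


XOR: 000000000111100000

Burst at position 9, length 4


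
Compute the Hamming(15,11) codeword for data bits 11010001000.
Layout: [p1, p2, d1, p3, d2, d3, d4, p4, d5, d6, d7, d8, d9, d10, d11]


Parity bits: p1=1, p2=0, p3=1, p4=1

101110110001000


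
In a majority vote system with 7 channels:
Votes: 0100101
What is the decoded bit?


Ones: 3 out of 7
Threshold: 4

0 (3/7 voted 1)


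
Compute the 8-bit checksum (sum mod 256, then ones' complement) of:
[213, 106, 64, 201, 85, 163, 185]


Sum = 1017 mod 256 = 249
Complement = 6

6


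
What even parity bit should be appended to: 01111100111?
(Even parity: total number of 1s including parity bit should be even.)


Number of 1s in data: 8
Parity bit: 0

0


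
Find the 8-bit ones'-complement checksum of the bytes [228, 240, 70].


Sum = 538 mod 256 = 26
Complement = 229

229


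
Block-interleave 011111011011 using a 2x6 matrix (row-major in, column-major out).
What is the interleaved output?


Matrix:
  011111
  011011
Read columns: 001111101111

001111101111


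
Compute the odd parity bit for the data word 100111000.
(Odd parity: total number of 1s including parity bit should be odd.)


Number of 1s in data: 4
Parity bit: 1

1


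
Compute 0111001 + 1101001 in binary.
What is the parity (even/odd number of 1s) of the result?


0111001 = 57
1101001 = 105
Sum = 162 = 10100010
1s count = 3

odd parity (3 ones in 10100010)


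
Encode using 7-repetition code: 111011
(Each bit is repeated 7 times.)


Each bit -> 7 copies

111111111111111111111000000011111111111111


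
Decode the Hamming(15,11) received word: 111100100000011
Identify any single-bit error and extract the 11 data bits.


Syndrome = 2: error at position 2

Data: 10010000011 (corrected bit 2)


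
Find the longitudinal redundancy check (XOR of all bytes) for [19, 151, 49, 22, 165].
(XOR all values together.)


XOR chain: 19 ^ 151 ^ 49 ^ 22 ^ 165 = 6

6


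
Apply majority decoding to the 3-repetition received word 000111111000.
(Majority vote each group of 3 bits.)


Groups: 000, 111, 111, 000
Majority votes: 0110

0110


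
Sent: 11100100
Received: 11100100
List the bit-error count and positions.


XOR: 00000000

0 errors (received matches sent)


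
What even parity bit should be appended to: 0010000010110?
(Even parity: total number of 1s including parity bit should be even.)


Number of 1s in data: 4
Parity bit: 0

0


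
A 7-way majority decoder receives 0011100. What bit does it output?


Ones: 3 out of 7
Threshold: 4

0 (3/7 voted 1)


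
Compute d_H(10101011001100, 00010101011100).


XOR: 10111110010000
Count of 1s: 7

7


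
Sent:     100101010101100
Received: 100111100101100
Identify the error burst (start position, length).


XOR: 000010110000000

Burst at position 4, length 4


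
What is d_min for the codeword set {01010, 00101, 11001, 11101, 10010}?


Comparing all pairs, minimum distance: 1
Can detect 0 errors, correct 0 errors

1


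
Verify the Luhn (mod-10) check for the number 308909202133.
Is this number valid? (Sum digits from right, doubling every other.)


Luhn sum = 49
49 mod 10 = 9

Invalid (Luhn sum mod 10 = 9)


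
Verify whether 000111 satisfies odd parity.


Number of 1s: 3

Yes, parity is correct (3 ones)


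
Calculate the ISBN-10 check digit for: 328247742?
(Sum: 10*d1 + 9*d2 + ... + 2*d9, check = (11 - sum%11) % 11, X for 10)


Weighted sum: 229
229 mod 11 = 9

Check digit: 2


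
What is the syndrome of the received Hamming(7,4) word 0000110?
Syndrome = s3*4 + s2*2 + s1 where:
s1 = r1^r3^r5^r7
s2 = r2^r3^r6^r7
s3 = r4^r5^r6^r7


s1=1, s2=1, s3=0

Syndrome = 3 (error at position 3)


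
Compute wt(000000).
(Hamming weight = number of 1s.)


Counting 1s in 000000

0


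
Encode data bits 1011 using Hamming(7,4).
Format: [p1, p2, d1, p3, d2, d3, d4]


Parity bits: p1=0, p2=1, p3=0

0110011


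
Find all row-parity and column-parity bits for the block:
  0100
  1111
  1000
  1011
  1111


Row parities: 10110
Column parities: 0111

Row P: 10110, Col P: 0111, Corner: 1


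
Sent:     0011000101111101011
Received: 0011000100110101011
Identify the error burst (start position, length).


XOR: 0000000001001000000

Burst at position 9, length 4


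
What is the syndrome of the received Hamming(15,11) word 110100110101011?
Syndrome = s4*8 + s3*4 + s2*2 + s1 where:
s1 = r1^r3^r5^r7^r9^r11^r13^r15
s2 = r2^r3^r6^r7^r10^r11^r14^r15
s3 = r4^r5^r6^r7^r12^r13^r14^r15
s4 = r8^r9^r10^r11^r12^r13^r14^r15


s1=1, s2=1, s3=1, s4=1

Syndrome = 15 (error at position 15)


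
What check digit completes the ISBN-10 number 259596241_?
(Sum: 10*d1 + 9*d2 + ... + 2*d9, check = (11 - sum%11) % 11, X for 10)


Weighted sum: 278
278 mod 11 = 3

Check digit: 8


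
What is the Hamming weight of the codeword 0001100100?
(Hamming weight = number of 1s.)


Counting 1s in 0001100100

3


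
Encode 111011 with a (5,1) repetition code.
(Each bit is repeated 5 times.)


Each bit -> 5 copies

111111111111111000001111111111


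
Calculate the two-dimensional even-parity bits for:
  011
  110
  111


Row parities: 001
Column parities: 010

Row P: 001, Col P: 010, Corner: 1


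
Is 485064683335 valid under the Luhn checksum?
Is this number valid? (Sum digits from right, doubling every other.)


Luhn sum = 55
55 mod 10 = 5

Invalid (Luhn sum mod 10 = 5)


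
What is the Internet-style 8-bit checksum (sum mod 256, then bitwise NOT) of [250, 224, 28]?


Sum = 502 mod 256 = 246
Complement = 9

9


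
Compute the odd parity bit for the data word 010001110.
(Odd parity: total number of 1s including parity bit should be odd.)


Number of 1s in data: 4
Parity bit: 1

1


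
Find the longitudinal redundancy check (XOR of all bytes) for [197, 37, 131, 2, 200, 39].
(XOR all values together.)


XOR chain: 197 ^ 37 ^ 131 ^ 2 ^ 200 ^ 39 = 142

142


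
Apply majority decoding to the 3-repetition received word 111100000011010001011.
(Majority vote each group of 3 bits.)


Groups: 111, 100, 000, 011, 010, 001, 011
Majority votes: 1001001

1001001


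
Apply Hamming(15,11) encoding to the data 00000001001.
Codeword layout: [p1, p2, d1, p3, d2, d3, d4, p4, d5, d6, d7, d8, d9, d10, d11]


Parity bits: p1=1, p2=1, p3=0, p4=0

110000000001001


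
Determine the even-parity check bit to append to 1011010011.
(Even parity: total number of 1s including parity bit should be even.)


Number of 1s in data: 6
Parity bit: 0

0


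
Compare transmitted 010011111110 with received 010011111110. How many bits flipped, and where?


XOR: 000000000000

0 errors (received matches sent)


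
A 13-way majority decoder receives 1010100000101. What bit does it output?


Ones: 5 out of 13
Threshold: 7

0 (5/13 voted 1)


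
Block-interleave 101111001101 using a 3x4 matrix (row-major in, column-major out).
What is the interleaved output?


Matrix:
  1011
  1100
  1101
Read columns: 111011100101

111011100101


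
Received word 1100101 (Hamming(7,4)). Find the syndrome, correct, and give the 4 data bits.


Syndrome = 1: error at position 1

Data: 0101 (corrected bit 1)


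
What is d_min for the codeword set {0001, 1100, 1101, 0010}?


Comparing all pairs, minimum distance: 1
Can detect 0 errors, correct 0 errors

1


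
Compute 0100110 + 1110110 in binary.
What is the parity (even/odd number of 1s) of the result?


0100110 = 38
1110110 = 118
Sum = 156 = 10011100
1s count = 4

even parity (4 ones in 10011100)


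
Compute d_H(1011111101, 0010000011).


XOR: 1001111110
Count of 1s: 7

7


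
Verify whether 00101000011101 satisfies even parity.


Number of 1s: 6

Yes, parity is correct (6 ones)


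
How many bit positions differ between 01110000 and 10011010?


XOR: 11101010
Count of 1s: 5

5


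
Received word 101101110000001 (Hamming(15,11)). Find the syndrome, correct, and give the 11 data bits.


Syndrome = 0: no error detected

Data: 10110000001 (no errors)


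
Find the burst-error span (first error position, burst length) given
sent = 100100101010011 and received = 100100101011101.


XOR: 000000000001110

Burst at position 11, length 3


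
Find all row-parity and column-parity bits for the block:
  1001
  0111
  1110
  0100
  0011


Row parities: 01110
Column parities: 0111

Row P: 01110, Col P: 0111, Corner: 1


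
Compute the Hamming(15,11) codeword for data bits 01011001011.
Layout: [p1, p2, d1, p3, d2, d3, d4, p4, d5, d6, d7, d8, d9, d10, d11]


Parity bits: p1=0, p2=1, p3=1, p4=0

010110101001011


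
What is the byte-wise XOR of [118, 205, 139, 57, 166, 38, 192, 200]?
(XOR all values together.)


XOR chain: 118 ^ 205 ^ 139 ^ 57 ^ 166 ^ 38 ^ 192 ^ 200 = 129

129


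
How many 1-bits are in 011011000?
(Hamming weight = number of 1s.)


Counting 1s in 011011000

4


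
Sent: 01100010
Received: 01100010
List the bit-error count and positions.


XOR: 00000000

0 errors (received matches sent)


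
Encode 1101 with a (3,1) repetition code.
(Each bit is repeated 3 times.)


Each bit -> 3 copies

111111000111


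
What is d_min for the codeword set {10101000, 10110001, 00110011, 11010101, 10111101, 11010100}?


Comparing all pairs, minimum distance: 1
Can detect 0 errors, correct 0 errors

1


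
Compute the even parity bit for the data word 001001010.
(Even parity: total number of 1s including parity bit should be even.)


Number of 1s in data: 3
Parity bit: 1

1


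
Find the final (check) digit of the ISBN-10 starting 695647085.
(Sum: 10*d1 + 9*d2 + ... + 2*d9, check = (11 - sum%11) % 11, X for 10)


Weighted sum: 316
316 mod 11 = 8

Check digit: 3


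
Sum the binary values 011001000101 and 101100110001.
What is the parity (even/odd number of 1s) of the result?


011001000101 = 1605
101100110001 = 2865
Sum = 4470 = 1000101110110
1s count = 7

odd parity (7 ones in 1000101110110)
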